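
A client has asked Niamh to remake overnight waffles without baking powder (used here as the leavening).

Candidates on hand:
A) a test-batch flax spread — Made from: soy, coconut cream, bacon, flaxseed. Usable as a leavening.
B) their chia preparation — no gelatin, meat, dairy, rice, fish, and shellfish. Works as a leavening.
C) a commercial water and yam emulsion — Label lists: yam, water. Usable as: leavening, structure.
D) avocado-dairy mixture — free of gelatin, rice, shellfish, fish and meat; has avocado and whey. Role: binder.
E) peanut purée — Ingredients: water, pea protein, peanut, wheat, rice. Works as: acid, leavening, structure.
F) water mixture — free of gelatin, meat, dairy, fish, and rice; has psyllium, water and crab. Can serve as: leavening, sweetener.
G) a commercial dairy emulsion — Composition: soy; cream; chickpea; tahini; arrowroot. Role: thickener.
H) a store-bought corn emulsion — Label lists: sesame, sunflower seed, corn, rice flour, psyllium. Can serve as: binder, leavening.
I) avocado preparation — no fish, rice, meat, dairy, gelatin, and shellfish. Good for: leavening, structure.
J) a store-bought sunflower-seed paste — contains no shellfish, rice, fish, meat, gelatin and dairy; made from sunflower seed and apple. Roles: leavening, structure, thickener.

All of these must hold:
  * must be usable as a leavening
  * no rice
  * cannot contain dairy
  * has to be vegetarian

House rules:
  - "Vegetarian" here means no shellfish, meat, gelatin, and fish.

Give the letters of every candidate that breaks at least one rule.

A, D, E, F, G, H

A: has bacon, so not vegetarian — no
B: works as a leavening, vegetarian, no dairy — valid
C: works as a leavening, no rice, vegetarian — valid
D: not usable as a leavening; has whey, so not dairy-free — out
E: has rice, so not rice-free — out
F: has crab, so not vegetarian — no
G: not usable as a leavening; has cream, so not dairy-free — reject
H: has rice flour, so not rice-free — out
I: works as a leavening, no dairy, vegetarian — OK
J: works as a leavening, no rice, vegetarian — OK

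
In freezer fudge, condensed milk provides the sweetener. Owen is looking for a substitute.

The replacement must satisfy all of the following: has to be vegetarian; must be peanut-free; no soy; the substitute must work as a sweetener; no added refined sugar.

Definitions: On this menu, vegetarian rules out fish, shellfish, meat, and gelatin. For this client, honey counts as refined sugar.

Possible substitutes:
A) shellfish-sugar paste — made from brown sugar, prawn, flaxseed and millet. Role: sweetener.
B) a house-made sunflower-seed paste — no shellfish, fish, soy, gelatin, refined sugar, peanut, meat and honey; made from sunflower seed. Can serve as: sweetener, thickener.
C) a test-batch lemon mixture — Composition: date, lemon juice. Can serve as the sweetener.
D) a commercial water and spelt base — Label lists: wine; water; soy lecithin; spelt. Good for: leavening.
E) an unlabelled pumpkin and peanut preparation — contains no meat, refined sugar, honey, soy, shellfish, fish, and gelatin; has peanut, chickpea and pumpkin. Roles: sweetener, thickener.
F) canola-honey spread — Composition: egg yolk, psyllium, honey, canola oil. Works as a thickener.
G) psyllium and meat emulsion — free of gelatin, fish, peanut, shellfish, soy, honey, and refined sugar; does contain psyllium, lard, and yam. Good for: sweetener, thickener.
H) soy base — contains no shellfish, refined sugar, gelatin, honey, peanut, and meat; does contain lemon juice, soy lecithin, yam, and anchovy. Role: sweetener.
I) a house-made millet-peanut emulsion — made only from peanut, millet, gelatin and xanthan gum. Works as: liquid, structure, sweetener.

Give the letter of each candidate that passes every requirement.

A: has prawn, so not vegetarian; has brown sugar, so not no-added-sugar — no
B: vegetarian, no peanut — valid
C: works as a sweetener, no soy, no-added-sugar — keep
D: not usable as a sweetener; has soy lecithin, so not soy-free — reject
E: has peanut, so not peanut-free — out
F: not usable as a sweetener; has honey, so not no-added-sugar — out
G: has lard, so not vegetarian — no
H: has anchovy, so not vegetarian; has soy lecithin, so not soy-free — no
I: has gelatin, so not vegetarian; has peanut, so not peanut-free — out

B, C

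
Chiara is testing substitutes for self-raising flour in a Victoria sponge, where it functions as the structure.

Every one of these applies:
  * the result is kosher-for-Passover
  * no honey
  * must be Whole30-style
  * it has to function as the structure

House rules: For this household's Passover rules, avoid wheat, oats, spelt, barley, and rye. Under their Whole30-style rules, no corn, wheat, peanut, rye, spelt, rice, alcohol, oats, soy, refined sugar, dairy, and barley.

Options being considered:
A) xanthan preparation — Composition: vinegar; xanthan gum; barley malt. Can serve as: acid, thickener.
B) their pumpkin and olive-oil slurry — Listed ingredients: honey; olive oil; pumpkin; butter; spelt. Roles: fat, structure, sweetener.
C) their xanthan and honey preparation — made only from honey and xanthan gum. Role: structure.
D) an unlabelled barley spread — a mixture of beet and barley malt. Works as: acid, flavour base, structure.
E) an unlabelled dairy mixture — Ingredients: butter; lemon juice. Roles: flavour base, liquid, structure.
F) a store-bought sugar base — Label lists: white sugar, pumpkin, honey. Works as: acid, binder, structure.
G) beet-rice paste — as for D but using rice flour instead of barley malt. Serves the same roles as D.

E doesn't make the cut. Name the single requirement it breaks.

usable as a structure: satisfied
kosher-for-Passover: satisfied
Whole30-style: has butter — fails
honey-free: satisfied

Whole30-style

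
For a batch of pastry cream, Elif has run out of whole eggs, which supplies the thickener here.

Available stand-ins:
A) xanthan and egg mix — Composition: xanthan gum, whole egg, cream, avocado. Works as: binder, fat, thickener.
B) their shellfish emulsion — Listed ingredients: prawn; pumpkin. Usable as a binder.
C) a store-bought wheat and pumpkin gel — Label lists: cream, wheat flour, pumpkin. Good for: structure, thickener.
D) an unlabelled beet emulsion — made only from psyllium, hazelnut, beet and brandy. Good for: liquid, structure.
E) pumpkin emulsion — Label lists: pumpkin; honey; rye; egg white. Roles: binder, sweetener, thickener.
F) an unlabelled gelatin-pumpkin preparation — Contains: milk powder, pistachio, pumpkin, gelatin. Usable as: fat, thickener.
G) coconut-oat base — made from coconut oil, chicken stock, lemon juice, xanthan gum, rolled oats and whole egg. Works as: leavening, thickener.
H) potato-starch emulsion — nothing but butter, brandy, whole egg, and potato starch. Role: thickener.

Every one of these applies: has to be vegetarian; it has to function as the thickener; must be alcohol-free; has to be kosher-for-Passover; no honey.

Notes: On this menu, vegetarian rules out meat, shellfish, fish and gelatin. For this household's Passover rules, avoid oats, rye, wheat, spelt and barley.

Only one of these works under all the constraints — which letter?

A: nothing on the exclusion list — keep
B: not usable as a thickener; has prawn, so not vegetarian — no
C: has wheat flour, so not kosher-for-Passover — reject
D: not usable as a thickener; has brandy, so not alcohol-free — reject
E: has rye, so not kosher-for-Passover; has honey, so not honey-free — out
F: has gelatin, so not vegetarian — out
G: has chicken stock, so not vegetarian; has rolled oats, so not kosher-for-Passover — out
H: has brandy, so not alcohol-free — reject

A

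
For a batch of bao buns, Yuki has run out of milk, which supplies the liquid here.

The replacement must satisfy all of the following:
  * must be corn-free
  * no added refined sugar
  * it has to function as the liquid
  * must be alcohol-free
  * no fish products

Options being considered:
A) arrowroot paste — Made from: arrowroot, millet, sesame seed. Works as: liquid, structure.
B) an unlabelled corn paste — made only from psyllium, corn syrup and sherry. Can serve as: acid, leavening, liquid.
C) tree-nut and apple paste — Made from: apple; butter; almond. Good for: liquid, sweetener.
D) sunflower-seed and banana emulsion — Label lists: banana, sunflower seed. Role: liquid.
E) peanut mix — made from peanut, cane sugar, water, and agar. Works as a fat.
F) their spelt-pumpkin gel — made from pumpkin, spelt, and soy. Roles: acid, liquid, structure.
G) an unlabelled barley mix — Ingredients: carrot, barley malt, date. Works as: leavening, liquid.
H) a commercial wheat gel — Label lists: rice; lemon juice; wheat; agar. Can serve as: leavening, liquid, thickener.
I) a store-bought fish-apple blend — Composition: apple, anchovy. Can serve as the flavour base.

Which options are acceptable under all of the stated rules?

A, C, D, F, G, H

A: all constraints satisfied — OK
B: has corn syrup, so not corn-free; has sherry, so not alcohol-free — reject
C: works as a liquid, no refined sugar, no alcohol — OK
D: only sunflower seed and banana; none excluded — OK
E: not usable as a liquid; has cane sugar, so not no-added-sugar — out
F: only soy, spelt, and pumpkin; none excluded — OK
G: all constraints satisfied — OK
H: rice and wheat etc. — none of it excluded — OK
I: not usable as a liquid; has anchovy, so not fish-free — no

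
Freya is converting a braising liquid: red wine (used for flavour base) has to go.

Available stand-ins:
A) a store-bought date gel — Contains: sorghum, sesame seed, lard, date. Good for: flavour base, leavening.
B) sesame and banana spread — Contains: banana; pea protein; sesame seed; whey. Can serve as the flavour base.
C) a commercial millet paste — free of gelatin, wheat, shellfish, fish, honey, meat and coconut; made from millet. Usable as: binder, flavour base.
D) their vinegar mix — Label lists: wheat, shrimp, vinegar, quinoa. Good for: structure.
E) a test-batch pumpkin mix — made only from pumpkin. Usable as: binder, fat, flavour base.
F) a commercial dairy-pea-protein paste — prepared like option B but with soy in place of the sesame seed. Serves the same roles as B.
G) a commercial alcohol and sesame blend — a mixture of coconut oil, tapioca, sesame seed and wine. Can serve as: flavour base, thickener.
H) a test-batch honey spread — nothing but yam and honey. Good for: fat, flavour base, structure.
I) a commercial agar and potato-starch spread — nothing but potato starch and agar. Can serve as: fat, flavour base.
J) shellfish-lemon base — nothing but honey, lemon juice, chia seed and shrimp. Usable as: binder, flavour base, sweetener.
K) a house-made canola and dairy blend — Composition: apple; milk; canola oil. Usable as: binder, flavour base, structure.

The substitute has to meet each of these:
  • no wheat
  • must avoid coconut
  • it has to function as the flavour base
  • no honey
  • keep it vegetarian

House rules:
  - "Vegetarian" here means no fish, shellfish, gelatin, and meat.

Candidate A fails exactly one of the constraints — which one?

vegetarian

usable as a flavour base: satisfied
vegetarian: has lard — fails
wheat-free: satisfied
coconut-free: satisfied
honey-free: satisfied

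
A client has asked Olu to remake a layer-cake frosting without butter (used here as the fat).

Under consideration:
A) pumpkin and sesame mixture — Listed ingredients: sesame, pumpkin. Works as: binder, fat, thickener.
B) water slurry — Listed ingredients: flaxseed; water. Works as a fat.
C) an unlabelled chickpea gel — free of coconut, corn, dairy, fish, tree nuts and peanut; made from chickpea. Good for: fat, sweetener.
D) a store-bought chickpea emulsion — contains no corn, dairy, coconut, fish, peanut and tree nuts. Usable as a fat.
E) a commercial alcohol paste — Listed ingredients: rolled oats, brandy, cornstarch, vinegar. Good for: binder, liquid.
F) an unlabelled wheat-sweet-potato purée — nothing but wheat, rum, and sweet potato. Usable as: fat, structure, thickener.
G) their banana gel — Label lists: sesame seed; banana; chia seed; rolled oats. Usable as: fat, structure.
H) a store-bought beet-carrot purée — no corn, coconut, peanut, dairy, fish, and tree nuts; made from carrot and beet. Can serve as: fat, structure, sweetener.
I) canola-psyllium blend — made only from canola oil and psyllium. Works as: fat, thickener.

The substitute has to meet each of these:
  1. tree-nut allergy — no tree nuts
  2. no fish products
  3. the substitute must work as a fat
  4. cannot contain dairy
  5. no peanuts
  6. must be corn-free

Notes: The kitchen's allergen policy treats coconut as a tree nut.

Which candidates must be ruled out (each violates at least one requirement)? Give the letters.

E

A: nothing on the exclusion list — OK
B: only flaxseed and water; none excluded — keep
C: nothing on the exclusion list — keep
D: nothing on the exclusion list — keep
E: not usable as a fat; has cornstarch, so not corn-free — out
F: works as a fat, no dairy, no peanut — OK
G: all constraints satisfied — valid
H: every rule checks out — OK
I: only canola oil and psyllium; none excluded — valid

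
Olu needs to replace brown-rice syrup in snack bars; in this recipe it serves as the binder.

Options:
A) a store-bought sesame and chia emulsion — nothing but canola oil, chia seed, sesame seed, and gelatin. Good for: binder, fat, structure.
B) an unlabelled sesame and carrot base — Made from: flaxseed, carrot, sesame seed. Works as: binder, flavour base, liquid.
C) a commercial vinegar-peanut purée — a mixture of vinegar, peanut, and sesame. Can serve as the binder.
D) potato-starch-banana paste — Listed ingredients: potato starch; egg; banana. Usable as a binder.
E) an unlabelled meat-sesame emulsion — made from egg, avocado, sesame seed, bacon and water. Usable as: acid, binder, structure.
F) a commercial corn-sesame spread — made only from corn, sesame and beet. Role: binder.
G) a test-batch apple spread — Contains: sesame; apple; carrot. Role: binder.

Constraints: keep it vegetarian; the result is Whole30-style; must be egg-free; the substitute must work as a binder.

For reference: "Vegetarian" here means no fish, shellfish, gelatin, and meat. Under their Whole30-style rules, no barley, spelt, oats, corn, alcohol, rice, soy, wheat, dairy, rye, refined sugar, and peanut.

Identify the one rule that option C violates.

usable as a binder: satisfied
vegetarian: satisfied
Whole30-style: has peanut — fails
egg-free: satisfied

Whole30-style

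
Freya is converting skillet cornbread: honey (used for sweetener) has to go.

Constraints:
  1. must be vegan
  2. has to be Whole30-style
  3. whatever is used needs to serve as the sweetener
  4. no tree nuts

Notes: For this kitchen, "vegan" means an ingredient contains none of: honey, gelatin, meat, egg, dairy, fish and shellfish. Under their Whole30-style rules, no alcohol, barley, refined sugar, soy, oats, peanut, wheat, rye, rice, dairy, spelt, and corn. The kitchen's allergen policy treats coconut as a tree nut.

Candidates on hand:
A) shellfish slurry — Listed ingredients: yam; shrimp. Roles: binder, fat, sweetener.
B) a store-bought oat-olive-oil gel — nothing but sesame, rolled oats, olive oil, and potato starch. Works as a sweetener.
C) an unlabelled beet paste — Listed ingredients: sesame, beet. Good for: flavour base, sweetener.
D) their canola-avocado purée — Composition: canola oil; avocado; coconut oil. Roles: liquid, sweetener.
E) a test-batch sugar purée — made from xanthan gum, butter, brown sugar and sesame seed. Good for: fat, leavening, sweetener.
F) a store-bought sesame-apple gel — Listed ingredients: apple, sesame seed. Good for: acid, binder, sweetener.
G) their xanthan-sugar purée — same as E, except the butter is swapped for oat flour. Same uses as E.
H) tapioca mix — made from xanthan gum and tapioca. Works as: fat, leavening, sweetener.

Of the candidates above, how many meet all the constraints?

A: has shrimp, so not vegan — out
B: has rolled oats, so not Whole30-style — no
C: only sesame and beet; none excluded — keep
D: has coconut oil, so not tree-nut-free — out
E: has butter, so not vegan; has butter, so not Whole30-style — no
F: nothing on the exclusion list — keep
G: has oat flour, so not Whole30-style — out
H: works as a sweetener, vegan, Whole30-style — valid

3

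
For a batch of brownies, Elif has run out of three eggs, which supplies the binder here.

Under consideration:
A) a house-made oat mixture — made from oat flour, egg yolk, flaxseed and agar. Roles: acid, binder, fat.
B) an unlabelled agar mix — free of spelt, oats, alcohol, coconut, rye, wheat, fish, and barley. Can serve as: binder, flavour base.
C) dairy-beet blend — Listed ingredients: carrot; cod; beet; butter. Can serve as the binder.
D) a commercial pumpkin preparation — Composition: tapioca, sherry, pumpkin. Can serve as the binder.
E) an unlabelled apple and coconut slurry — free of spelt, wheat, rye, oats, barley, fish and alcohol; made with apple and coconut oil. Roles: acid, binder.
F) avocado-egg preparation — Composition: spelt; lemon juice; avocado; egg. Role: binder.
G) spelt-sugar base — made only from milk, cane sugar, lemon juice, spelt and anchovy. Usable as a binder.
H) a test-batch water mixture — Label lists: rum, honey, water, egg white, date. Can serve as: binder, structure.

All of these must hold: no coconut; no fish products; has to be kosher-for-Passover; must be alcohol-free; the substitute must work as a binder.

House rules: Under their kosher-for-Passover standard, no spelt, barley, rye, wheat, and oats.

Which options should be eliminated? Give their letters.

A: has oat flour, so not kosher-for-Passover — no
B: works as a binder, kosher-for-Passover, no alcohol — valid
C: has cod, so not fish-free — out
D: has sherry, so not alcohol-free — out
E: has coconut oil, so not coconut-free — no
F: has spelt, so not kosher-for-Passover — reject
G: has spelt, so not kosher-for-Passover; has anchovy, so not fish-free — out
H: has rum, so not alcohol-free — no

A, C, D, E, F, G, H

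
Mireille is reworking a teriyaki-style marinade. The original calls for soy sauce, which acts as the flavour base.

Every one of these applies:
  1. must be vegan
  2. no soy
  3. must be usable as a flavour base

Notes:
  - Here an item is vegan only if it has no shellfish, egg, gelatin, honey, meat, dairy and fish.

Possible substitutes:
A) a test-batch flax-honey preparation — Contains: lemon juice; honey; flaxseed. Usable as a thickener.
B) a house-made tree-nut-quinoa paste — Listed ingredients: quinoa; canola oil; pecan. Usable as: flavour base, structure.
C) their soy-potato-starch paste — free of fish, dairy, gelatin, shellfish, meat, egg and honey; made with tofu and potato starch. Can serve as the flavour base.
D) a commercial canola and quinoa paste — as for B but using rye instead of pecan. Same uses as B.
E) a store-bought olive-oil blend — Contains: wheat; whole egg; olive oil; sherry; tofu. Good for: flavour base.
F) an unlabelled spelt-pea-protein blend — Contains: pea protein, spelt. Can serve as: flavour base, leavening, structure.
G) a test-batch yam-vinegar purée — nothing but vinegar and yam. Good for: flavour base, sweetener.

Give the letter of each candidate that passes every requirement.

A: not usable as a flavour base; has honey, so not vegan — reject
B: nothing on the exclusion list — keep
C: has tofu, so not soy-free — out
D: only rye, canola oil and quinoa; none excluded — valid
E: has whole egg, so not vegan; has tofu, so not soy-free — no
F: works as a flavour base, vegan, no soy — valid
G: works as a flavour base, vegan, no soy — keep

B, D, F, G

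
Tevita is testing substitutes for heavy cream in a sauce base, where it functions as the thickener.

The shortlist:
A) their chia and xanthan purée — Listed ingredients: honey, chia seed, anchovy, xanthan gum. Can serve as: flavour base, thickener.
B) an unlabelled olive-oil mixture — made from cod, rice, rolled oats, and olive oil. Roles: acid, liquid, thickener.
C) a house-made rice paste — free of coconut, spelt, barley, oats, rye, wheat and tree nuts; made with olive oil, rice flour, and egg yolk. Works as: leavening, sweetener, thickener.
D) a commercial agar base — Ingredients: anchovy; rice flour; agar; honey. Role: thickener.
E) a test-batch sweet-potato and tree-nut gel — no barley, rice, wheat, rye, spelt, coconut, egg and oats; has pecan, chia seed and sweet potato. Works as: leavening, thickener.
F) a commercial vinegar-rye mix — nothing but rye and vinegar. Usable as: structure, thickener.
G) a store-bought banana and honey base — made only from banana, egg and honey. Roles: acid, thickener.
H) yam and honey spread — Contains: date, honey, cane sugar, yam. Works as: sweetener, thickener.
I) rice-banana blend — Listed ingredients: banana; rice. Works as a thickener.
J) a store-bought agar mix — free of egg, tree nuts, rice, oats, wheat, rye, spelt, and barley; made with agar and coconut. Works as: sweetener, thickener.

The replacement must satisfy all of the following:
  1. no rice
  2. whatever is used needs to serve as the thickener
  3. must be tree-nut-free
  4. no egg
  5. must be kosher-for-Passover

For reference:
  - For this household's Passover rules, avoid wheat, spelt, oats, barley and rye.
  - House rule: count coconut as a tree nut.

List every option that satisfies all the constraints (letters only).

A: anchovy and honey etc. — none of it excluded — OK
B: has rolled oats, so not kosher-for-Passover; has rice, so not rice-free — reject
C: has egg yolk, so not egg-free; has rice flour, so not rice-free — no
D: has rice flour, so not rice-free — out
E: has pecan, so not tree-nut-free — out
F: has rye, so not kosher-for-Passover — out
G: has egg, so not egg-free — reject
H: works as a thickener, no egg, no rice — valid
I: has rice, so not rice-free — no
J: has coconut, so not tree-nut-free — no

A, H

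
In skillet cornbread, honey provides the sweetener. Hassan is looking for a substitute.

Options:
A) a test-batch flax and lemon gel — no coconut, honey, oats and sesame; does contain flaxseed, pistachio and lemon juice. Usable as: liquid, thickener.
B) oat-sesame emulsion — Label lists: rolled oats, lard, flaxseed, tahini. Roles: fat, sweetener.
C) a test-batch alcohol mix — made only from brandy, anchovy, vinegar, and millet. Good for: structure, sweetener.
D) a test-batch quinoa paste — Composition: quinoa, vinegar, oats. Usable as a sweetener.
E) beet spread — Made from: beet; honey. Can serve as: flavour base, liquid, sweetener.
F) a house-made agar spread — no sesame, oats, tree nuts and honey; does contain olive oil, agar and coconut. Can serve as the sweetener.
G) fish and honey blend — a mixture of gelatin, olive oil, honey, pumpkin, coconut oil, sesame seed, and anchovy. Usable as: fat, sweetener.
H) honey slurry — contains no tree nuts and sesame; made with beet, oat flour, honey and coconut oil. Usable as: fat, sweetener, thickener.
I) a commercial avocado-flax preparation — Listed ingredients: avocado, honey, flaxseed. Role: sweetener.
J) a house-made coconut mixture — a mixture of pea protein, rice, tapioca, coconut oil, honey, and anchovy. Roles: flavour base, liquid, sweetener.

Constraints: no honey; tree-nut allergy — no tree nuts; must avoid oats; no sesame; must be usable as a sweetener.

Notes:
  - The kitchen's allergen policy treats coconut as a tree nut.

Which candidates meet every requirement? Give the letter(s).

C

A: not usable as a sweetener; has pistachio, so not tree-nut-free — out
B: has tahini, so not sesame-free; has rolled oats, so not oat-free — out
C: no oats, tree-nut-free — valid
D: has oats, so not oat-free — reject
E: has honey, so not honey-free — out
F: has coconut, so not tree-nut-free — reject
G: has coconut oil, so not tree-nut-free; has sesame seed, so not sesame-free (and 1 more) — reject
H: has coconut oil, so not tree-nut-free; has oat flour, so not oat-free (and 1 more) — no
I: has honey, so not honey-free — no
J: has coconut oil, so not tree-nut-free; has honey, so not honey-free — reject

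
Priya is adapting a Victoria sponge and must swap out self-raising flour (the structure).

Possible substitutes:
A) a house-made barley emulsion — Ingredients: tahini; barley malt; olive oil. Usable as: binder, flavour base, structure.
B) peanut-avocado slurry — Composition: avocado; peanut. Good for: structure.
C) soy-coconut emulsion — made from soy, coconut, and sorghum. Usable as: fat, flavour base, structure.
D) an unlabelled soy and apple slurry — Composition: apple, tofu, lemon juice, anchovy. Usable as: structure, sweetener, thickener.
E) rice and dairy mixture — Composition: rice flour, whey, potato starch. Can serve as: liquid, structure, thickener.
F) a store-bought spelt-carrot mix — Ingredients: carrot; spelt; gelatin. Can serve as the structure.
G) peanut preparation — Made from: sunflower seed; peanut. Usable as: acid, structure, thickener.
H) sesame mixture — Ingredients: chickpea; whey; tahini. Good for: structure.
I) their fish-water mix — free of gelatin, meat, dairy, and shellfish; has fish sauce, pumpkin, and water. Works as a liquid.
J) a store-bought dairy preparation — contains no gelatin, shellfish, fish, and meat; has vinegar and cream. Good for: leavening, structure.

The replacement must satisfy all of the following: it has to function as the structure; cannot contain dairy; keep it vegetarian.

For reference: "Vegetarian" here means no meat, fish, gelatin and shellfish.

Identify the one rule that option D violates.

usable as a structure: satisfied
vegetarian: has anchovy — fails
dairy-free: satisfied

vegetarian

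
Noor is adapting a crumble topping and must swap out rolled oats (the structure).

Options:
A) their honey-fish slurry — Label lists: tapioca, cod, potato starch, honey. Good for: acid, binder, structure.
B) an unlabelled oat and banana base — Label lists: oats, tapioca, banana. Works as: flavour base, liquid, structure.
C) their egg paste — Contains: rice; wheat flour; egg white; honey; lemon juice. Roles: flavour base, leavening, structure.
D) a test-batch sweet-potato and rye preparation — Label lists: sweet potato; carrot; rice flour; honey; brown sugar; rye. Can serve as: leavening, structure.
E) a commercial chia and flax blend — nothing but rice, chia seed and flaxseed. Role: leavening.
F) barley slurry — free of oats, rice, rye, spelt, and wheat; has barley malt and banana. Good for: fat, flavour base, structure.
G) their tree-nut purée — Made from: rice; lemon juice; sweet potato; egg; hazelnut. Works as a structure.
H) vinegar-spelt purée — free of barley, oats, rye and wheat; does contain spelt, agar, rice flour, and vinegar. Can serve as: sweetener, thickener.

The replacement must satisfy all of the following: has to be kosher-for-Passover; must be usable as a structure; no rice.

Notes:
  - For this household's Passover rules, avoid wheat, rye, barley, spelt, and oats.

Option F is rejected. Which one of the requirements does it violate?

usable as a structure: satisfied
kosher-for-Passover: has barley malt — fails
rice-free: satisfied

kosher-for-Passover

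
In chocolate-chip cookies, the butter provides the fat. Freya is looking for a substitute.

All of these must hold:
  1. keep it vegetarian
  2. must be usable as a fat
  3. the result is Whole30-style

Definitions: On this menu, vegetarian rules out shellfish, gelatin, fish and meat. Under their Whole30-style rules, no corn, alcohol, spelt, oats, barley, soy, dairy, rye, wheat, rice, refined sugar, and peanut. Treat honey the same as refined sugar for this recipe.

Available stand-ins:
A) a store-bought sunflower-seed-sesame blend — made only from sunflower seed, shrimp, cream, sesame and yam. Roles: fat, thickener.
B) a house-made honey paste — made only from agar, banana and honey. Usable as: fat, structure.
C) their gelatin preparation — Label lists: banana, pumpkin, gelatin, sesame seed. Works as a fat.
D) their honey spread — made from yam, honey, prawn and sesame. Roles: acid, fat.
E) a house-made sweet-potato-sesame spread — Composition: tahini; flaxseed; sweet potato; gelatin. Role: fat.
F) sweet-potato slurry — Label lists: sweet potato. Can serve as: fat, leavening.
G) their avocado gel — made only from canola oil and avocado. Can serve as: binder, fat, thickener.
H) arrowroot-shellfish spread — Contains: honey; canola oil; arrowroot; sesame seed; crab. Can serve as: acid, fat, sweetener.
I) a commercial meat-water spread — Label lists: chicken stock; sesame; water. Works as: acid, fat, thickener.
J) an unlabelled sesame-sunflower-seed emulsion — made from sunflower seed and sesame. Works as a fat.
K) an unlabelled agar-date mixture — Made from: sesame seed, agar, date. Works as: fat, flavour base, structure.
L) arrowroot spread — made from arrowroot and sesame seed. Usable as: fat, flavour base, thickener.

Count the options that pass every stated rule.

5

A: has shrimp, so not vegetarian; has cream, so not Whole30-style — reject
B: has honey, so not Whole30-style — no
C: has gelatin, so not vegetarian — out
D: has prawn, so not vegetarian; has honey, so not Whole30-style — reject
E: has gelatin, so not vegetarian — reject
F: Whole30-style, vegetarian — keep
G: Whole30-style, vegetarian — OK
H: has crab, so not vegetarian; has honey, so not Whole30-style — reject
I: has chicken stock, so not vegetarian — reject
J: all constraints satisfied — OK
K: nothing on the exclusion list — valid
L: only sesame seed and arrowroot; none excluded — OK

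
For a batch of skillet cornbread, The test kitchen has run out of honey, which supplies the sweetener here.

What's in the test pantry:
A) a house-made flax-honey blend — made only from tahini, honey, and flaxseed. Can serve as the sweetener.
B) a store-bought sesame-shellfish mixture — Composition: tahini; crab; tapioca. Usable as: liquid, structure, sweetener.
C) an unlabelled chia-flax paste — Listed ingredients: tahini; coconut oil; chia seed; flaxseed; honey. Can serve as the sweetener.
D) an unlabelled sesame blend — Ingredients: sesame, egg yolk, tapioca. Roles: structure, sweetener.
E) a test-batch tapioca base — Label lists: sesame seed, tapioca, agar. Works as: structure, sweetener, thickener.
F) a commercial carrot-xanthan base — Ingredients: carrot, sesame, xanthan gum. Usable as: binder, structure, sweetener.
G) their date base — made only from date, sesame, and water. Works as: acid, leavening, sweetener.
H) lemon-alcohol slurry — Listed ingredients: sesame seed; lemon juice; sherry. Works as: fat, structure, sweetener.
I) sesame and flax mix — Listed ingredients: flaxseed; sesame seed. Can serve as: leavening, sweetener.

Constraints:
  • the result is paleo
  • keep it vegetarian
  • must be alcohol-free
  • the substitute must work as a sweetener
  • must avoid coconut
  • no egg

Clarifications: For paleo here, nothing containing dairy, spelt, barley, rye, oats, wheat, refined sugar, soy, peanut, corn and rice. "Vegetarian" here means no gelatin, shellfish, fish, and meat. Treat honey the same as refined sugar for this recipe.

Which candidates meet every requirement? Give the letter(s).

E, F, G, I

A: has honey, so not paleo — reject
B: has crab, so not vegetarian — no
C: has honey, so not paleo; has coconut oil, so not coconut-free — out
D: has egg yolk, so not egg-free — out
E: only sesame seed, agar and tapioca; none excluded — valid
F: works as a sweetener, vegetarian, paleo — keep
G: works as a sweetener, vegetarian, no alcohol — OK
H: has sherry, so not alcohol-free — no
I: only sesame seed and flaxseed; none excluded — keep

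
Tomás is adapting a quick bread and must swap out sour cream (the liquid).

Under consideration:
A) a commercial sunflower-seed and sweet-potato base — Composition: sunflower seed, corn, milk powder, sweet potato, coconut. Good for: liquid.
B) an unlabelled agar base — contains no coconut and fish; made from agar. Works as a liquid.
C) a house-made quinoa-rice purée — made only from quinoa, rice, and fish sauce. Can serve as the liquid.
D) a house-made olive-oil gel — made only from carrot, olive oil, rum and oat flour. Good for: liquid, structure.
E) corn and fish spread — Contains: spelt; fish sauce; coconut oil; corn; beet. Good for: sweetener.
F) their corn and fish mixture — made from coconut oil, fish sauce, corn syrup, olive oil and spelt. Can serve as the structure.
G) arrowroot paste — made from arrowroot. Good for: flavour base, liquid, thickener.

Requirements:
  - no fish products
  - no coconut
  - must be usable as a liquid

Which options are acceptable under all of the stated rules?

A: has coconut, so not coconut-free — reject
B: works as a liquid, no coconut, no fish — valid
C: has fish sauce, so not fish-free — out
D: no coconut, no fish — keep
E: not usable as a liquid; has coconut oil, so not coconut-free (and 1 more) — reject
F: not usable as a liquid; has coconut oil, so not coconut-free (and 1 more) — no
G: works as a liquid, no fish, no coconut — OK

B, D, G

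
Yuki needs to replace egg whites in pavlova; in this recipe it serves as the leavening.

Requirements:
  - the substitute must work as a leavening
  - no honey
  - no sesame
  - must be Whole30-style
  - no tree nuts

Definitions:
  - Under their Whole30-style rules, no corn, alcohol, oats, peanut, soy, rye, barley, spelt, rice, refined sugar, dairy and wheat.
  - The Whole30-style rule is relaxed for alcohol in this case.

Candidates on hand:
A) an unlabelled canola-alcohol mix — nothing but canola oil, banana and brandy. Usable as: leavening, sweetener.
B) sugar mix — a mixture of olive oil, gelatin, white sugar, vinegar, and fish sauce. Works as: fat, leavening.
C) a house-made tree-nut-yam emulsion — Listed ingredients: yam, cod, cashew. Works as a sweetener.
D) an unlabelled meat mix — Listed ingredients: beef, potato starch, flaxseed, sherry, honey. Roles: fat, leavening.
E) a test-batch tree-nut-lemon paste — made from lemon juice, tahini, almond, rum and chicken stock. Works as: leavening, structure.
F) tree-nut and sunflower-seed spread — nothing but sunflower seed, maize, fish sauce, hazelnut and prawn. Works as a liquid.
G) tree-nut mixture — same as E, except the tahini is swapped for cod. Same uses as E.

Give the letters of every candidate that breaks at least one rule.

A: alcohol is permitted under the Whole30-style carve-out; nothing else excluded — OK
B: has white sugar, so not Whole30-style — reject
C: not usable as a leavening; has cashew, so not tree-nut-free — reject
D: has honey, so not honey-free — reject
E: has almond, so not tree-nut-free; has tahini, so not sesame-free — no
F: not usable as a leavening; has maize, so not Whole30-style (and 1 more) — reject
G: has almond, so not tree-nut-free — out

B, C, D, E, F, G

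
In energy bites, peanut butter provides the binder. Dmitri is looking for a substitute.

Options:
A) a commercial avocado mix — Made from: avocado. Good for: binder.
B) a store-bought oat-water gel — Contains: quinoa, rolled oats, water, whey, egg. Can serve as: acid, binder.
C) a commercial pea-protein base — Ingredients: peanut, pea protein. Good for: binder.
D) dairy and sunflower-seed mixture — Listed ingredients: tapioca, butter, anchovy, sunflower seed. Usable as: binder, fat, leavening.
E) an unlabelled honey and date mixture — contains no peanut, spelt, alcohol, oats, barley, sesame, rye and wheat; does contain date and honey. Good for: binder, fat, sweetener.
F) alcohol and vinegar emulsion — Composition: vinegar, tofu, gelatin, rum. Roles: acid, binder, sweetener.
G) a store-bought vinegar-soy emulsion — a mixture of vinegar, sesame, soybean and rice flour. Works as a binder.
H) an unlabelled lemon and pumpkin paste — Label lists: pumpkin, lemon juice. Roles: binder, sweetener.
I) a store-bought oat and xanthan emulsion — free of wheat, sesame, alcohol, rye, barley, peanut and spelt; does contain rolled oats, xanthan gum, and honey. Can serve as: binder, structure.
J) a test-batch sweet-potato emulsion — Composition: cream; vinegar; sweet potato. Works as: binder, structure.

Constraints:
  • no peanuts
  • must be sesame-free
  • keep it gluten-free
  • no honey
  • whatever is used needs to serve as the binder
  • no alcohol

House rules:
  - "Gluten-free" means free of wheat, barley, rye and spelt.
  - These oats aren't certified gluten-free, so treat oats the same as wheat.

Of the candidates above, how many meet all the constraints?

A: no honey, gluten-free — keep
B: has rolled oats, so not gluten-free — no
C: has peanut, so not peanut-free — no
D: no honey, no sesame — keep
E: has honey, so not honey-free — out
F: has rum, so not alcohol-free — reject
G: has sesame, so not sesame-free — no
H: only lemon juice and pumpkin; none excluded — OK
I: has rolled oats, so not gluten-free; has honey, so not honey-free — out
J: only cream, sweet potato and vinegar; none excluded — valid

4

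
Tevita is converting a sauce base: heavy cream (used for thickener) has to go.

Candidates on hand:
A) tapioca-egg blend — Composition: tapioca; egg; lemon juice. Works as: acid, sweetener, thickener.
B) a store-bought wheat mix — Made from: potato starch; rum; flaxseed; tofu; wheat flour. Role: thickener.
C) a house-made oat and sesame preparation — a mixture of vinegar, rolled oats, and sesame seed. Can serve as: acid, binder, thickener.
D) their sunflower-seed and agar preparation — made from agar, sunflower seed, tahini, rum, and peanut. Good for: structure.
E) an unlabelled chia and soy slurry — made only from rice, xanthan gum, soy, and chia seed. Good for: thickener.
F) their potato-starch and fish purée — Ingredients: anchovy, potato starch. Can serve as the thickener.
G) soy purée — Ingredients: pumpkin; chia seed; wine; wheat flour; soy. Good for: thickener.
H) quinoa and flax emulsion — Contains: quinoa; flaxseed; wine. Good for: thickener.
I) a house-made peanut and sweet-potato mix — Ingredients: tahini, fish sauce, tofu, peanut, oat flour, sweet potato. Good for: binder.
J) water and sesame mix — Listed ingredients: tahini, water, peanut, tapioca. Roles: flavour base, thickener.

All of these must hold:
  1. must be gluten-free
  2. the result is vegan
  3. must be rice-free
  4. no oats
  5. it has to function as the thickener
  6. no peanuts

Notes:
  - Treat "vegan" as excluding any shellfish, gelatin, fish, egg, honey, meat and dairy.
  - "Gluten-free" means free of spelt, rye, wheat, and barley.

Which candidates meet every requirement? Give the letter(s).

H

A: has egg, so not vegan — reject
B: has wheat flour, so not gluten-free — reject
C: has rolled oats, so not oat-free — out
D: not usable as a thickener; has peanut, so not peanut-free — out
E: has rice, so not rice-free — out
F: has anchovy, so not vegan — no
G: has wheat flour, so not gluten-free — out
H: only wine, flaxseed and quinoa; none excluded — keep
I: not usable as a thickener; has fish sauce, so not vegan (and 2 more) — out
J: has peanut, so not peanut-free — reject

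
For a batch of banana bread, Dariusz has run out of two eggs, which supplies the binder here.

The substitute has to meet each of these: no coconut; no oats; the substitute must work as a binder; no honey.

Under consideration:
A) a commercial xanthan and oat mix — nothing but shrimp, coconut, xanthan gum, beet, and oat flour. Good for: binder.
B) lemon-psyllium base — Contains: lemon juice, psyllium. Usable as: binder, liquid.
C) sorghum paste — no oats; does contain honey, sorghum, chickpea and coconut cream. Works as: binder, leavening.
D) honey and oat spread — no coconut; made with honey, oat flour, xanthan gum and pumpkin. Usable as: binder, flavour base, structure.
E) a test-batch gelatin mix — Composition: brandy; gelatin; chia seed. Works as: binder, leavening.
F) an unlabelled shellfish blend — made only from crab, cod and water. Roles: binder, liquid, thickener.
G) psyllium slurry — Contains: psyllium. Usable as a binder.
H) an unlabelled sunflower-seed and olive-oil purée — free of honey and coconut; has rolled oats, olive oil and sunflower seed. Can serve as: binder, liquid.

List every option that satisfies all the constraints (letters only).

B, E, F, G

A: has oat flour, so not oat-free; has coconut, so not coconut-free — reject
B: nothing on the exclusion list — OK
C: has coconut cream, so not coconut-free; has honey, so not honey-free — out
D: has oat flour, so not oat-free; has honey, so not honey-free — reject
E: works as a binder, no oats, no coconut — valid
F: works as a binder, no oats, no honey — OK
G: works as a binder, no honey, no oats — valid
H: has rolled oats, so not oat-free — out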